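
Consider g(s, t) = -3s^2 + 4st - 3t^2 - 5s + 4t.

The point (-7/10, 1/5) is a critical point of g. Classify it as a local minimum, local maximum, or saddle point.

The Hessian of g is constant: H = [[-6, 4], [4, -6]].
det(H) = (-6)·(-6) − 4² = 20.
det(H) > 0 and tr(H) = -12 < 0, so H is negative definite and the point is a local maximum.

local maximum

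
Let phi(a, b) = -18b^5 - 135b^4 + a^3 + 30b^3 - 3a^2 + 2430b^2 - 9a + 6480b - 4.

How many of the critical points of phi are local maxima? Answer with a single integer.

2

phi separates as a function of a plus a function of b, so ∇phi=0 decouples.
∂phi/∂a = 3(a - 3)(a + 1) = 0 at a ∈ {-1, 3}; ∂phi/∂b = -90(b - 3)(b + 2)(b + 3)(b + 4) = 0 at b ∈ {-4, -3, -2, 3}.
The Hessian is diagonal: diag(phi_aa, phi_bb). Second derivatives: phi_aa(-1)=-12, phi_aa(3)=12; phi_bb(-4)=1260, phi_bb(-3)=-540, phi_bb(-2)=900, phi_bb(3)=-18900.
Local maxima occur where both diagonal entries negative: (-1, -3), (-1, 3). Count: 2.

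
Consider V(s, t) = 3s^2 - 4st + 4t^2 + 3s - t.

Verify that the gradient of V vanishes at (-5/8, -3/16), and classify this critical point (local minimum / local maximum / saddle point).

∇V = (6s - 4t + 3, -4s + 8t - 1); substituting (-5/8, -3/16) gives ∇V = (0, 0), so (-5/8, -3/16) is indeed a critical point.
The Hessian of V is constant: H = [[6, -4], [-4, 8]].
det(H) = 6·8 − (-4)² = 32.
det(H) > 0 and tr(H) = 14 > 0, so H is positive definite and the point is a local minimum.

local minimum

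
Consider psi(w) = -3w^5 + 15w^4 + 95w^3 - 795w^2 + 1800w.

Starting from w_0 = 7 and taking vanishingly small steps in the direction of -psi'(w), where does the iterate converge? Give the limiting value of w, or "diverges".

diverges

psi'(w) = -15(w - 4)(w - 3)(w - 2)(w + 5), so psi'(7) = -10800.
Gradient descent moves in the -psi' direction, i.e. w is increasing.
There is no critical point above w=7, and psi' keeps the same sign, so the iterate runs off to +∞.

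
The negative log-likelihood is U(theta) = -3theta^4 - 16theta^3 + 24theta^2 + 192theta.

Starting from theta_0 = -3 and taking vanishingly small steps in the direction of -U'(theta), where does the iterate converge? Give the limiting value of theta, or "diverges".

-2

U'(theta) = -12(theta - 2)(theta + 2)(theta + 4), so U'(-3) = -60.
Gradient descent moves in the -U' direction, i.e. theta is increasing.
The nearest critical point in that direction is theta = -2, where U'' = 96 > 0 (a local minimum). The iterate converges there.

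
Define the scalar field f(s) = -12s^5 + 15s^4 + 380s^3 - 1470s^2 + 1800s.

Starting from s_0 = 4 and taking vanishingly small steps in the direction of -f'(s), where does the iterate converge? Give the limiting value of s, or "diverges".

f'(s) = -60(s - 3)(s - 2)(s - 1)(s + 5), so f'(4) = -3240.
Gradient descent moves in the -f' direction, i.e. s is increasing.
There is no critical point above s=4, and f' keeps the same sign, so the iterate runs off to +∞.

diverges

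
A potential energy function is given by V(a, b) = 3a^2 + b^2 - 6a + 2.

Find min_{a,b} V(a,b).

-1

V(a,b) separates as P(a) + Q(b) + 2, so its minimum is min P + min Q + 2.
P'(a) = 6a - 6 vanishes at a ∈ {1}; Q'(b) = 2b vanishes at b ∈ {0}.
Local minima of P (where P''>0): P(1)=-3. Local minima of Q: Q(0)=0.
So the global minimum of V is P(1) + Q(0) + 2 = -3 + 0 + 2 = -1, attained at (1, 0).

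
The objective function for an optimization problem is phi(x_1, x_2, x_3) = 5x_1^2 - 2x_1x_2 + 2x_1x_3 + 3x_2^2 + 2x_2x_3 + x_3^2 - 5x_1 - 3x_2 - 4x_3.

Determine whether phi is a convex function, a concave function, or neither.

phi is quadratic, so its Hessian is the constant matrix H = [[10, -2, 2], [-2, 6, 2], [2, 2, 2]].
Leading principal minors: 10, 56, 32.
All positive ⇒ H ≻ 0 ⇒ convex.

convex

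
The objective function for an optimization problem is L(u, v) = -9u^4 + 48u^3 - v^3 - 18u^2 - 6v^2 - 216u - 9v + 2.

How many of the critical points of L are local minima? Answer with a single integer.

1

L separates as a function of u plus a function of v, so ∇L=0 decouples.
∂L/∂u = -36(u - 3)(u - 2)(u + 1) = 0 at u ∈ {-1, 2, 3}; ∂L/∂v = -3(v + 1)(v + 3) = 0 at v ∈ {-3, -1}.
The Hessian is diagonal: diag(L_uu, L_vv). Second derivatives: L_uu(-1)=-432, L_uu(2)=108, L_uu(3)=-144; L_vv(-3)=6, L_vv(-1)=-6.
Local minima occur where both diagonal entries positive: (2, -3). Count: 1.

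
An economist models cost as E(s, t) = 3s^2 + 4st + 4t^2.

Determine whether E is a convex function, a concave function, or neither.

convex

E is quadratic, so its Hessian is the constant matrix H = [[6, 4], [4, 8]].
det(H) = 32, tr(H) = 14.
det(H) > 0 and tr(H) > 0, so H is positive definite everywhere: convex.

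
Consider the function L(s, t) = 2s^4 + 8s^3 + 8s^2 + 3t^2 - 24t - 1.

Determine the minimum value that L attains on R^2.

-49

L(s,t) separates as P(s) + Q(t) − 1, so its minimum is min P + min Q − 1.
P'(s) = 8s(s + 1)(s + 2) vanishes at s ∈ {-2, -1, 0}; Q'(t) = 6(t - 4) vanishes at t ∈ {4}.
Local minima of P (where P''>0): P(-2)=0, P(0)=0. Local minima of Q: Q(4)=-48.
So the global minimum of L is P(-2) + Q(4) − 1 = 0 − 48 − 1 = -49, attained at (-2, 4).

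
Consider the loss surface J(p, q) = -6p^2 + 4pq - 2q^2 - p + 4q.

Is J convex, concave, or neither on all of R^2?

J is quadratic, so its Hessian is the constant matrix H = [[-12, 4], [4, -4]].
det(H) = 32, tr(H) = -16.
det(H) > 0 and tr(H) < 0, so H is negative definite everywhere: concave.

concave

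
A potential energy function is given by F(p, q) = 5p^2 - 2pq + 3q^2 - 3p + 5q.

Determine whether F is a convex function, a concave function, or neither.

F is quadratic, so its Hessian is the constant matrix H = [[10, -2], [-2, 6]].
det(H) = 56, tr(H) = 16.
det(H) > 0 and tr(H) > 0, so H is positive definite everywhere: convex.

convex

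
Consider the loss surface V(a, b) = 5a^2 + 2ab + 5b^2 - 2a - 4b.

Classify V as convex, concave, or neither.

V is quadratic, so its Hessian is the constant matrix H = [[10, 2], [2, 10]].
det(H) = 96, tr(H) = 20.
det(H) > 0 and tr(H) > 0, so H is positive definite everywhere: convex.

convex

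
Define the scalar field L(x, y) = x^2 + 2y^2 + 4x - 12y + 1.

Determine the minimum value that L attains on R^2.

-21

L(x,y) separates as P(x) + Q(y) + 1, so its minimum is min P + min Q + 1.
P'(x) = 2x + 4 vanishes at x ∈ {-2}; Q'(y) = 4y - 12 vanishes at y ∈ {3}.
Local minima of P (where P''>0): P(-2)=-4. Local minima of Q: Q(3)=-18.
So the global minimum of L is P(-2) + Q(3) + 1 = -4 − 18 + 1 = -21, attained at (-2, 3).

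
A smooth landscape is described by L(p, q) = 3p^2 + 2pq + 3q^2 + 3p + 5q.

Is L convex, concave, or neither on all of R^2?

L is quadratic, so its Hessian is the constant matrix H = [[6, 2], [2, 6]].
det(H) = 32, tr(H) = 12.
det(H) > 0 and tr(H) > 0, so H is positive definite everywhere: convex.

convex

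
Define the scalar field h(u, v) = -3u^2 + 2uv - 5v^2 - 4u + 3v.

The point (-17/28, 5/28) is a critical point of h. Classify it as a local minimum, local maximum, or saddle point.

The Hessian of h is constant: H = [[-6, 2], [2, -10]].
det(H) = (-6)·(-10) − 2² = 56.
det(H) > 0 and tr(H) = -16 < 0, so H is negative definite and the point is a local maximum.

local maximum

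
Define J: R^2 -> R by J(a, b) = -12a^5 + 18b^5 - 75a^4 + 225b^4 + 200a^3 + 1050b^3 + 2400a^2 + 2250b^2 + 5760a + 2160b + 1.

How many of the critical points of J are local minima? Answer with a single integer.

4

J separates as a function of a plus a function of b, so ∇J=0 decouples.
∂J/∂a = -60(a - 4)(a + 2)(a + 3)(a + 4) = 0 at a ∈ {-4, -3, -2, 4}; ∂J/∂b = 90(b + 1)(b + 2)(b + 3)(b + 4) = 0 at b ∈ {-4, -3, -2, -1}.
The Hessian is diagonal: diag(J_aa, J_bb). Second derivatives: J_aa(-4)=960, J_aa(-3)=-420, J_aa(-2)=720, J_aa(4)=-20160; J_bb(-4)=-540, J_bb(-3)=180, J_bb(-2)=-180, J_bb(-1)=540.
Local minima occur where both diagonal entries positive: (-4, -3), (-4, -1), (-2, -3), (-2, -1). Count: 4.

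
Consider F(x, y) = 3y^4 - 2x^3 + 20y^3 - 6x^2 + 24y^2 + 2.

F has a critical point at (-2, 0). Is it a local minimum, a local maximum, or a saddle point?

The mixed partial ∂²F/∂x∂y is 0, so the Hessian at any point is diag(F_xx, F_yy) = diag(-12(x + 1), 12(3y^2 + 10y + 4)).
At (-2, 0): H = diag(12, 48).
Both eigenvalues are positive, so H is positive definite: a local minimum.

local minimum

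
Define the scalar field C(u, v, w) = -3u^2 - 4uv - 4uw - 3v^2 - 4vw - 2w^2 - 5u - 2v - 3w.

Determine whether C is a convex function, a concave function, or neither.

concave

C is quadratic, so its Hessian is the constant matrix H = [[-6, -4, -4], [-4, -6, -4], [-4, -4, -4]].
Leading principal minors: -6, 20, -16.
Signs alternate −, +, − ⇒ H ≺ 0 ⇒ concave.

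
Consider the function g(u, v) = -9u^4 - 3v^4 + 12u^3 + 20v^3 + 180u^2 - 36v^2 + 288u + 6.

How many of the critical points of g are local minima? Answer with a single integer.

g separates as a function of u plus a function of v, so ∇g=0 decouples.
∂g/∂u = -36(u - 4)(u + 1)(u + 2) = 0 at u ∈ {-2, -1, 4}; ∂g/∂v = -12v(v - 3)(v - 2) = 0 at v ∈ {0, 2, 3}.
The Hessian is diagonal: diag(g_uu, g_vv). Second derivatives: g_uu(-2)=-216, g_uu(-1)=180, g_uu(4)=-1080; g_vv(0)=-72, g_vv(2)=24, g_vv(3)=-36.
Local minima occur where both diagonal entries positive: (-1, 2). Count: 1.

1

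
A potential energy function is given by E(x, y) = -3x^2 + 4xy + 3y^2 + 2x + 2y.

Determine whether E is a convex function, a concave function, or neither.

neither

E is quadratic, so its Hessian is the constant matrix H = [[-6, 4], [4, 6]].
det(H) = -52, tr(H) = 0.
det(H) < 0, so H is indefinite: neither convex nor concave.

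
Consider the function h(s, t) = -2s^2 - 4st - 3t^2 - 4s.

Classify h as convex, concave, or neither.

h is quadratic, so its Hessian is the constant matrix H = [[-4, -4], [-4, -6]].
det(H) = 8, tr(H) = -10.
det(H) > 0 and tr(H) < 0, so H is negative definite everywhere: concave.

concave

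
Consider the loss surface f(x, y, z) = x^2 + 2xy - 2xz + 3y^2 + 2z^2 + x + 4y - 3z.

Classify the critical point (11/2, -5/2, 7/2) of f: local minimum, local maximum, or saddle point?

The Hessian is constant: H = [[2, 2, -2], [2, 6, 0], [-2, 0, 4]].
Leading principal minors: Δ₁ = 2, Δ₂ = 8, Δ₃ = 8.
All leading minors are positive, so H is positive definite: a local minimum.

local minimum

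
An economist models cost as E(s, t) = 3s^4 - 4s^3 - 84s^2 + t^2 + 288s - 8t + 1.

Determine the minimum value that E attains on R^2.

-1487

E(s,t) separates as P(s) + Q(t) + 1, so its minimum is min P + min Q + 1.
P'(s) = 12(s - 3)(s - 2)(s + 4) vanishes at s ∈ {-4, 2, 3}; Q'(t) = 2(t - 4) vanishes at t ∈ {4}.
Local minima of P (where P''>0): P(-4)=-1472, P(3)=243. Local minima of Q: Q(4)=-16.
So the global minimum of E is P(-4) + Q(4) + 1 = -1472 − 16 + 1 = -1487, attained at (-4, 4).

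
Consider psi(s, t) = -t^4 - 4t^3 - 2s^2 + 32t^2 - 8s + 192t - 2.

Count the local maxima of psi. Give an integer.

2

psi separates as a function of s plus a function of t, so ∇psi=0 decouples.
∂psi/∂s = -4(s + 2) = 0 at s ∈ {-2}; ∂psi/∂t = -4(t - 4)(t + 3)(t + 4) = 0 at t ∈ {-4, -3, 4}.
The Hessian is diagonal: diag(psi_ss, psi_tt). Second derivatives: psi_ss(-2)=-4; psi_tt(-4)=-32, psi_tt(-3)=28, psi_tt(4)=-224.
Local maxima occur where both diagonal entries negative: (-2, -4), (-2, 4). Count: 2.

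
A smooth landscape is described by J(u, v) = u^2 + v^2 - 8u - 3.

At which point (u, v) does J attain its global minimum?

J(u,v) separates as P(u) + Q(v) − 3, so its minimum is min P + min Q − 3.
P'(u) = 2u - 8 vanishes at u ∈ {4}; Q'(v) = 2v vanishes at v ∈ {0}.
Local minima of P (where P''>0): P(4)=-16. Local minima of Q: Q(0)=0.
So the global minimum of J is P(4) + Q(0) − 3 = -16 + 0 − 3 = -19, attained at (4, 0).

(4, 0)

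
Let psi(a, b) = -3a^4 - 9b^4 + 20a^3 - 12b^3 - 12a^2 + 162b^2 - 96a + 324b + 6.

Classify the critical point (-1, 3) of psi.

local maximum

The mixed partial ∂²psi/∂a∂b is 0, so the Hessian at any point is diag(psi_aa, psi_bb) = diag(12(-3a^2 + 10a - 2), 36(-3b^2 - 2b + 9)).
At (-1, 3): H = diag(-180, -864).
Both eigenvalues are negative, so H is negative definite: a local maximum.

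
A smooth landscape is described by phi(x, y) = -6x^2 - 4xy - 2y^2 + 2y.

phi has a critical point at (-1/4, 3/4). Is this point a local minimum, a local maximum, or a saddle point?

local maximum

The Hessian of phi is constant: H = [[-12, -4], [-4, -4]].
det(H) = (-12)·(-4) − (-4)² = 32.
det(H) > 0 and tr(H) = -16 < 0, so H is negative definite and the point is a local maximum.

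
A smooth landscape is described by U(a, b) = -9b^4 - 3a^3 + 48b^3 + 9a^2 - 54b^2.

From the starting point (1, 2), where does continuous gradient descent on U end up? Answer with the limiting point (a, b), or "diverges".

(0, 1)

U is separable, so gradient descent decouples: a follows -∂U/∂a, b follows -∂U/∂b.
∂U/∂a = -9a(a - 2); at a=1 this is 9, so a decreases.
∂U/∂b = -36b(b - 3)(b - 1); at b=2 this is 72, so b decreases.
a converges to its nearest critical value 0 (a local min of the a-part); b converges to 1. The iterate converges to (0, 1).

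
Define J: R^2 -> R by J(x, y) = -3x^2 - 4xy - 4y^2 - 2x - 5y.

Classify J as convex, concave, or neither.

concave

J is quadratic, so its Hessian is the constant matrix H = [[-6, -4], [-4, -8]].
det(H) = 32, tr(H) = -14.
det(H) > 0 and tr(H) < 0, so H is negative definite everywhere: concave.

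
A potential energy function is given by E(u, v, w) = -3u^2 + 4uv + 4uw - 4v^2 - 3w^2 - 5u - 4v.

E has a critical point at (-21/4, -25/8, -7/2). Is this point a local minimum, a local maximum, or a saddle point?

local maximum

The Hessian is constant: H = [[-6, 4, 4], [4, -8, 0], [4, 0, -6]].
Leading principal minors: Δ₁ = -6, Δ₂ = 32, Δ₃ = -64.
The minors alternate sign starting negative (−, +, −), so H is negative definite: a local maximum.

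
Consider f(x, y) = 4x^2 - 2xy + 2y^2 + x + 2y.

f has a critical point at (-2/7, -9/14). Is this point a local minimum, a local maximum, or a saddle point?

The Hessian of f is constant: H = [[8, -2], [-2, 4]].
det(H) = 8·4 − (-2)² = 28.
det(H) > 0 and tr(H) = 12 > 0, so H is positive definite and the point is a local minimum.

local minimum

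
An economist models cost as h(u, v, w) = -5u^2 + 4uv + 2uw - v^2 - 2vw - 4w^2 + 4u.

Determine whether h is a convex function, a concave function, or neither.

h is quadratic, so its Hessian is the constant matrix H = [[-10, 4, 2], [4, -2, -2], [2, -2, -8]].
Leading principal minors: -10, 4, -16.
Signs alternate −, +, − ⇒ H ≺ 0 ⇒ concave.

concave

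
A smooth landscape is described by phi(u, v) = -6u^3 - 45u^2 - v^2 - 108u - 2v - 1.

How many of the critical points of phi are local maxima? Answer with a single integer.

phi separates as a function of u plus a function of v, so ∇phi=0 decouples.
∂phi/∂u = -18(u + 2)(u + 3) = 0 at u ∈ {-3, -2}; ∂phi/∂v = -2(v + 1) = 0 at v ∈ {-1}.
The Hessian is diagonal: diag(phi_uu, phi_vv). Second derivatives: phi_uu(-3)=18, phi_uu(-2)=-18; phi_vv(-1)=-2.
Local maxima occur where both diagonal entries negative: (-2, -1). Count: 1.

1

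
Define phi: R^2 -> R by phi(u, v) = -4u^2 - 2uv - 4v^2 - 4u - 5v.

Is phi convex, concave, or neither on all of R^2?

phi is quadratic, so its Hessian is the constant matrix H = [[-8, -2], [-2, -8]].
det(H) = 60, tr(H) = -16.
det(H) > 0 and tr(H) < 0, so H is negative definite everywhere: concave.

concave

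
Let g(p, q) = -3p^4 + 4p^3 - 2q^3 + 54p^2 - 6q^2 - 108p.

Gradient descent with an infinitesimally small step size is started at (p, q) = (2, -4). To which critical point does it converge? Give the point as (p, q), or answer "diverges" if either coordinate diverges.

(1, -2)

g is separable, so gradient descent decouples: p follows -∂g/∂p, q follows -∂g/∂q.
∂g/∂p = -12(p - 3)(p - 1)(p + 3); at p=2 this is 60, so p decreases.
∂g/∂q = -6q(q + 2); at q=-4 this is -48, so q increases.
p converges to its nearest critical value 1 (a local min of the p-part); q converges to -2. The iterate converges to (1, -2).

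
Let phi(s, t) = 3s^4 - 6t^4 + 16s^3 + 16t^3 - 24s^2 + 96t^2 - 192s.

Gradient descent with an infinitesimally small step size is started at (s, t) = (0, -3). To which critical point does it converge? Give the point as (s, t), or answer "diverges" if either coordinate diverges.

phi is separable, so gradient descent decouples: s follows -∂phi/∂s, t follows -∂phi/∂t.
∂phi/∂s = 12(s - 2)(s + 2)(s + 4); at s=0 this is -192, so s increases.
∂phi/∂t = -24t(t - 4)(t + 2); at t=-3 this is 504, so t decreases.
The t-coordinate has no critical point in that direction and runs off to infinity.

diverges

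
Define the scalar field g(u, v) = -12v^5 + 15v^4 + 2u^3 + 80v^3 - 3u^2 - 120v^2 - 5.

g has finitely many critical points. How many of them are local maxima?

g separates as a function of u plus a function of v, so ∇g=0 decouples.
∂g/∂u = 6u(u - 1) = 0 at u ∈ {0, 1}; ∂g/∂v = -60v(v - 2)(v - 1)(v + 2) = 0 at v ∈ {-2, 0, 1, 2}.
The Hessian is diagonal: diag(g_uu, g_vv). Second derivatives: g_uu(0)=-6, g_uu(1)=6; g_vv(-2)=1440, g_vv(0)=-240, g_vv(1)=180, g_vv(2)=-480.
Local maxima occur where both diagonal entries negative: (0, 0), (0, 2). Count: 2.

2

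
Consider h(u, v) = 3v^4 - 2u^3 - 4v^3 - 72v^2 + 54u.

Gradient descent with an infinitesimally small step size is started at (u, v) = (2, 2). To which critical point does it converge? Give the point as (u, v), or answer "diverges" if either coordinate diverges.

(-3, 4)

h is separable, so gradient descent decouples: u follows -∂h/∂u, v follows -∂h/∂v.
∂h/∂u = -6(u - 3)(u + 3); at u=2 this is 30, so u decreases.
∂h/∂v = 12v(v - 4)(v + 3); at v=2 this is -240, so v increases.
u converges to its nearest critical value -3 (a local min of the u-part); v converges to 4. The iterate converges to (-3, 4).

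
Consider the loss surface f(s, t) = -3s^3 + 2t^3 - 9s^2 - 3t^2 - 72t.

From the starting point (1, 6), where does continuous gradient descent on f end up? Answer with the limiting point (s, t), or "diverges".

diverges

f is separable, so gradient descent decouples: s follows -∂f/∂s, t follows -∂f/∂t.
∂f/∂s = -9s(s + 2); at s=1 this is -27, so s increases.
∂f/∂t = 6(t - 4)(t + 3); at t=6 this is 108, so t decreases.
The s-coordinate has no critical point in that direction and runs off to infinity.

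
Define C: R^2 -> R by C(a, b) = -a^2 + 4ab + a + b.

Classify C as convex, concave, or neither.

neither

C is quadratic, so its Hessian is the constant matrix H = [[-2, 4], [4, 0]].
det(H) = -16, tr(H) = -2.
det(H) < 0, so H is indefinite: neither convex nor concave.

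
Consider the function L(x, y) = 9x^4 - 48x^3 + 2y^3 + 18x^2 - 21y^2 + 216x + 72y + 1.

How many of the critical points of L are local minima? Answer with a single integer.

2

L separates as a function of x plus a function of y, so ∇L=0 decouples.
∂L/∂x = 36(x - 3)(x - 2)(x + 1) = 0 at x ∈ {-1, 2, 3}; ∂L/∂y = 6(y - 4)(y - 3) = 0 at y ∈ {3, 4}.
The Hessian is diagonal: diag(L_xx, L_yy). Second derivatives: L_xx(-1)=432, L_xx(2)=-108, L_xx(3)=144; L_yy(3)=-6, L_yy(4)=6.
Local minima occur where both diagonal entries positive: (-1, 4), (3, 4). Count: 2.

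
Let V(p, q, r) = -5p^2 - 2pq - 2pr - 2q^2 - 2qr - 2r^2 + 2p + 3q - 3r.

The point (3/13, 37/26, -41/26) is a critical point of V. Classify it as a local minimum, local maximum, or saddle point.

local maximum

The Hessian is constant: H = [[-10, -2, -2], [-2, -4, -2], [-2, -2, -4]].
Leading principal minors: Δ₁ = -10, Δ₂ = 36, Δ₃ = -104.
The minors alternate sign starting negative (−, +, −), so H is negative definite: a local maximum.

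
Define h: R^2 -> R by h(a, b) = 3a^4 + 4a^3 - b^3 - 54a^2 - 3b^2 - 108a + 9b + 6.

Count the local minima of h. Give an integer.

h separates as a function of a plus a function of b, so ∇h=0 decouples.
∂h/∂a = 12(a - 3)(a + 1)(a + 3) = 0 at a ∈ {-3, -1, 3}; ∂h/∂b = -3(b - 1)(b + 3) = 0 at b ∈ {-3, 1}.
The Hessian is diagonal: diag(h_aa, h_bb). Second derivatives: h_aa(-3)=144, h_aa(-1)=-96, h_aa(3)=288; h_bb(-3)=12, h_bb(1)=-12.
Local minima occur where both diagonal entries positive: (-3, -3), (3, -3). Count: 2.

2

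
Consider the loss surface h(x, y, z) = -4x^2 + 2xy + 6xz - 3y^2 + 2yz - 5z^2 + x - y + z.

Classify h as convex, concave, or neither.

concave

h is quadratic, so its Hessian is the constant matrix H = [[-8, 2, 6], [2, -6, 2], [6, 2, -10]].
Leading principal minors: -8, 44, -144.
Signs alternate −, +, − ⇒ H ≺ 0 ⇒ concave.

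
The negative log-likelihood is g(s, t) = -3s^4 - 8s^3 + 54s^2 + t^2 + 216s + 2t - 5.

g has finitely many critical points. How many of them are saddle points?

g separates as a function of s plus a function of t, so ∇g=0 decouples.
∂g/∂s = -12(s - 3)(s + 2)(s + 3) = 0 at s ∈ {-3, -2, 3}; ∂g/∂t = 2(t + 1) = 0 at t ∈ {-1}.
The Hessian is diagonal: diag(g_ss, g_tt). Second derivatives: g_ss(-3)=-72, g_ss(-2)=60, g_ss(3)=-360; g_tt(-1)=2.
Saddle points occur where the two diagonal entries have opposite signs: (-3, -1), (3, -1). Count: 2.

2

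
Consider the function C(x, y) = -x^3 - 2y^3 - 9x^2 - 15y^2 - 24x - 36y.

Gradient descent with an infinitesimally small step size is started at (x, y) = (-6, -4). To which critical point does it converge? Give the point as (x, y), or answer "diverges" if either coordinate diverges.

(-4, -3)

C is separable, so gradient descent decouples: x follows -∂C/∂x, y follows -∂C/∂y.
∂C/∂x = -3(x + 2)(x + 4); at x=-6 this is -24, so x increases.
∂C/∂y = -6(y + 2)(y + 3); at y=-4 this is -12, so y increases.
x converges to its nearest critical value -4 (a local min of the x-part); y converges to -3. The iterate converges to (-4, -3).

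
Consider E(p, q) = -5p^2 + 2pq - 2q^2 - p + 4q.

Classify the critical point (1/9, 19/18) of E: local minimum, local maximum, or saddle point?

local maximum

The Hessian of E is constant: H = [[-10, 2], [2, -4]].
det(H) = (-10)·(-4) − 2² = 36.
det(H) > 0 and tr(H) = -14 < 0, so H is negative definite and the point is a local maximum.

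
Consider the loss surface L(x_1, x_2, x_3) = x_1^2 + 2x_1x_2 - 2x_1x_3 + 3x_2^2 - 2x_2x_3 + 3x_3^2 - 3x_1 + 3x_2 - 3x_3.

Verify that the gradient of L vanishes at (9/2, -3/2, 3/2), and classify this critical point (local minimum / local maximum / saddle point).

local minimum

∇L = (2x_1 + 2x_2 - 2x_3 - 3, 2x_1 + 6x_2 - 2x_3 + 3, -2x_1 - 2x_2 + 6x_3 - 3); substituting (9/2, -3/2, 3/2) gives ∇L = (0, 0, 0), so (9/2, -3/2, 3/2) is indeed a critical point.
The Hessian is constant: H = [[2, 2, -2], [2, 6, -2], [-2, -2, 6]].
Leading principal minors: Δ₁ = 2, Δ₂ = 8, Δ₃ = 32.
All leading minors are positive, so H is positive definite: a local minimum.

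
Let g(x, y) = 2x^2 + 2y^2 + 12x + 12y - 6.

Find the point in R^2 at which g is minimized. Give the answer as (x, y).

(-3, -3)

g(x,y) separates as P(x) + Q(y) − 6, so its minimum is min P + min Q − 6.
P'(x) = 4x + 12 vanishes at x ∈ {-3}; Q'(y) = 4y + 12 vanishes at y ∈ {-3}.
Local minima of P (where P''>0): P(-3)=-18. Local minima of Q: Q(-3)=-18.
So the global minimum of g is P(-3) + Q(-3) − 6 = -18 − 18 − 6 = -42, attained at (-3, -3).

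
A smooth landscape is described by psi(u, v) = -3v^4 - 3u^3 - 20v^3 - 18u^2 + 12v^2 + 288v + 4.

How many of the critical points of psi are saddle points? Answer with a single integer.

psi separates as a function of u plus a function of v, so ∇psi=0 decouples.
∂psi/∂u = -9u(u + 4) = 0 at u ∈ {-4, 0}; ∂psi/∂v = -12(v - 2)(v + 3)(v + 4) = 0 at v ∈ {-4, -3, 2}.
The Hessian is diagonal: diag(psi_uu, psi_vv). Second derivatives: psi_uu(-4)=36, psi_uu(0)=-36; psi_vv(-4)=-72, psi_vv(-3)=60, psi_vv(2)=-360.
Saddle points occur where the two diagonal entries have opposite signs: (-4, -4), (-4, 2), (0, -3). Count: 3.

3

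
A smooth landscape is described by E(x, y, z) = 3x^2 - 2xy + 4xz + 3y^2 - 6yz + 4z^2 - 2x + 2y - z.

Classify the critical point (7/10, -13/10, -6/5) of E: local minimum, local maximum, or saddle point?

The Hessian is constant: H = [[6, -2, 4], [-2, 6, -6], [4, -6, 8]].
Leading principal minors: Δ₁ = 6, Δ₂ = 32, Δ₃ = 40.
All leading minors are positive, so H is positive definite: a local minimum.

local minimum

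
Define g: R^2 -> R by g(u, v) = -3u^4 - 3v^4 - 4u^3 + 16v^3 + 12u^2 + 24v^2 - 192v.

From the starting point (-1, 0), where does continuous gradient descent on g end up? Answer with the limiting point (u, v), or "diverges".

(0, 2)

g is separable, so gradient descent decouples: u follows -∂g/∂u, v follows -∂g/∂v.
∂g/∂u = -12u(u - 1)(u + 2); at u=-1 this is -24, so u increases.
∂g/∂v = -12(v - 4)(v - 2)(v + 2); at v=0 this is -192, so v increases.
u converges to its nearest critical value 0 (a local min of the u-part); v converges to 2. The iterate converges to (0, 2).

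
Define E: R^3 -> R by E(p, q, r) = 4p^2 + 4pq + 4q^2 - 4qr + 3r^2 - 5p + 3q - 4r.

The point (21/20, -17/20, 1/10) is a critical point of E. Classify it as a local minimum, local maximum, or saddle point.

local minimum

The Hessian is constant: H = [[8, 4, 0], [4, 8, -4], [0, -4, 6]].
Leading principal minors: Δ₁ = 8, Δ₂ = 48, Δ₃ = 160.
All leading minors are positive, so H is positive definite: a local minimum.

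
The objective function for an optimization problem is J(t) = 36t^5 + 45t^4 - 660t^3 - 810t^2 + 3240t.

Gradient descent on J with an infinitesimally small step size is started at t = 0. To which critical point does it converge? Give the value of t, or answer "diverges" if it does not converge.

J'(t) = 180(t - 3)(t - 1)(t + 2)(t + 3), so J'(0) = 3240.
Gradient descent moves in the -J' direction, i.e. t is decreasing.
The nearest critical point in that direction is t = -2, where J'' = 2700 > 0 (a local minimum). The iterate converges there.

-2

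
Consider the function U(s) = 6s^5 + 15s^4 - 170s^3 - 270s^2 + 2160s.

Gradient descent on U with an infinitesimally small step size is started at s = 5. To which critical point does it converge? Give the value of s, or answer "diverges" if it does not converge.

3

U'(s) = 30(s - 3)(s - 2)(s + 3)(s + 4), so U'(5) = 12960.
Gradient descent moves in the -U' direction, i.e. s is decreasing.
The nearest critical point in that direction is s = 3, where U'' = 1260 > 0 (a local minimum). The iterate converges there.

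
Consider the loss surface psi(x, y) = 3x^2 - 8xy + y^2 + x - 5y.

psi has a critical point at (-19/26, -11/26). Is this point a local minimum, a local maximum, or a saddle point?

The Hessian of psi is constant: H = [[6, -8], [-8, 2]].
det(H) = 6·2 − (-8)² = -52.
Since det(H) < 0, H is indefinite and the critical point is a saddle point.

saddle point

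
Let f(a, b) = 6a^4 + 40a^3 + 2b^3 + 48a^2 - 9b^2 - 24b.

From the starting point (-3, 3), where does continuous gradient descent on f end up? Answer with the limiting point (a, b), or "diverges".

f is separable, so gradient descent decouples: a follows -∂f/∂a, b follows -∂f/∂b.
∂f/∂a = 24a(a + 1)(a + 4); at a=-3 this is 144, so a decreases.
∂f/∂b = 6(b - 4)(b + 1); at b=3 this is -24, so b increases.
a converges to its nearest critical value -4 (a local min of the a-part); b converges to 4. The iterate converges to (-4, 4).

(-4, 4)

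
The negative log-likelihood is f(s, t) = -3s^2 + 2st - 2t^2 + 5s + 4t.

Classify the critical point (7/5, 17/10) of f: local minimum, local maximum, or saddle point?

local maximum

The Hessian of f is constant: H = [[-6, 2], [2, -4]].
det(H) = (-6)·(-4) − 2² = 20.
det(H) > 0 and tr(H) = -10 < 0, so H is negative definite and the point is a local maximum.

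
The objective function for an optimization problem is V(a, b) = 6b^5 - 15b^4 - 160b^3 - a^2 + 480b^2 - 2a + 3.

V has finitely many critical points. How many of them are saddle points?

V separates as a function of a plus a function of b, so ∇V=0 decouples.
∂V/∂a = -2(a + 1) = 0 at a ∈ {-1}; ∂V/∂b = 30b(b - 4)(b - 2)(b + 4) = 0 at b ∈ {-4, 0, 2, 4}.
The Hessian is diagonal: diag(V_aa, V_bb). Second derivatives: V_aa(-1)=-2; V_bb(-4)=-5760, V_bb(0)=960, V_bb(2)=-720, V_bb(4)=1920.
Saddle points occur where the two diagonal entries have opposite signs: (-1, 0), (-1, 4). Count: 2.

2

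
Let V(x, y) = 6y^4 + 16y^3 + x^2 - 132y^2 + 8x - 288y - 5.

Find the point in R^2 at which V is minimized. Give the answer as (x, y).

(-4, 3)

V(x,y) separates as P(x) + Q(y) − 5, so its minimum is min P + min Q − 5.
P'(x) = 2x + 8 vanishes at x ∈ {-4}; Q'(y) = 24(y - 3)(y + 1)(y + 4) vanishes at y ∈ {-4, -1, 3}.
Local minima of P (where P''>0): P(-4)=-16. Local minima of Q: Q(-4)=-448, Q(3)=-1134.
So the global minimum of V is P(-4) + Q(3) − 5 = -16 − 1134 − 5 = -1155, attained at (-4, 3).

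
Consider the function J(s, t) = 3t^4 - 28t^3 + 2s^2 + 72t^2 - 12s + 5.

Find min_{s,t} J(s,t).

-13

J(s,t) separates as P(s) + Q(t) + 5, so its minimum is min P + min Q + 5.
P'(s) = 4s - 12 vanishes at s ∈ {3}; Q'(t) = 12t(t - 4)(t - 3) vanishes at t ∈ {0, 3, 4}.
Local minima of P (where P''>0): P(3)=-18. Local minima of Q: Q(0)=0, Q(4)=128.
So the global minimum of J is P(3) + Q(0) + 5 = -18 + 0 + 5 = -13, attained at (3, 0).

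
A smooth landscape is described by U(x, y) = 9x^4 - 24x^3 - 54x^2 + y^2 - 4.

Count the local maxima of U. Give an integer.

U separates as a function of x plus a function of y, so ∇U=0 decouples.
∂U/∂x = 36x(x - 3)(x + 1) = 0 at x ∈ {-1, 0, 3}; ∂U/∂y = 2y = 0 at y ∈ {0}.
The Hessian is diagonal: diag(U_xx, U_yy). Second derivatives: U_xx(-1)=144, U_xx(0)=-108, U_xx(3)=432; U_yy(0)=2.
Local maxima occur where both diagonal entries negative: none. Count: 0.

0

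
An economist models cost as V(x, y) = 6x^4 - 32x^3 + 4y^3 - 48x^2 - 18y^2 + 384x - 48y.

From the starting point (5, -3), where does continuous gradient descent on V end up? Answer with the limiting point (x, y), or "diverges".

diverges

V is separable, so gradient descent decouples: x follows -∂V/∂x, y follows -∂V/∂y.
∂V/∂x = 24(x - 4)(x - 2)(x + 2); at x=5 this is 504, so x decreases.
∂V/∂y = 12(y - 4)(y + 1); at y=-3 this is 168, so y decreases.
The y-coordinate has no critical point in that direction and runs off to infinity.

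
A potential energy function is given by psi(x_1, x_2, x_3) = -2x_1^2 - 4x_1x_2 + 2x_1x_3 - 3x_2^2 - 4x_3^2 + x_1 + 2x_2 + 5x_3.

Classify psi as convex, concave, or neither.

concave

psi is quadratic, so its Hessian is the constant matrix H = [[-4, -4, 2], [-4, -6, 0], [2, 0, -8]].
Leading principal minors: -4, 8, -40.
Signs alternate −, +, − ⇒ H ≺ 0 ⇒ concave.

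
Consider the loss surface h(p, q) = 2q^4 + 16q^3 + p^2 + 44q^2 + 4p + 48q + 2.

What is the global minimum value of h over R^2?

h(p,q) separates as A(p) + B(q) + 2, so its minimum is min A + min B + 2.
A'(p) = 2p + 4 vanishes at p ∈ {-2}; B'(q) = 8(q + 1)(q + 2)(q + 3) vanishes at q ∈ {-3, -2, -1}.
Local minima of A (where A''>0): A(-2)=-4. Local minima of B: B(-3)=-18, B(-1)=-18.
So the global minimum of h is A(-2) + B(-3) + 2 = -4 − 18 + 2 = -20, attained at (-2, -3).

-20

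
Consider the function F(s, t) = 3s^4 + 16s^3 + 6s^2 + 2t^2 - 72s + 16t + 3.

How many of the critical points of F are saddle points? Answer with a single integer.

1

F separates as a function of s plus a function of t, so ∇F=0 decouples.
∂F/∂s = 12(s - 1)(s + 2)(s + 3) = 0 at s ∈ {-3, -2, 1}; ∂F/∂t = 4(t + 4) = 0 at t ∈ {-4}.
The Hessian is diagonal: diag(F_ss, F_tt). Second derivatives: F_ss(-3)=48, F_ss(-2)=-36, F_ss(1)=144; F_tt(-4)=4.
Saddle points occur where the two diagonal entries have opposite signs: (-2, -4). Count: 1.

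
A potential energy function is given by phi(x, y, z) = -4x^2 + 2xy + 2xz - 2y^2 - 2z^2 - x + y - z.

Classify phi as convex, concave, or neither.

concave

phi is quadratic, so its Hessian is the constant matrix H = [[-8, 2, 2], [2, -4, 0], [2, 0, -4]].
Leading principal minors: -8, 28, -96.
Signs alternate −, +, − ⇒ H ≺ 0 ⇒ concave.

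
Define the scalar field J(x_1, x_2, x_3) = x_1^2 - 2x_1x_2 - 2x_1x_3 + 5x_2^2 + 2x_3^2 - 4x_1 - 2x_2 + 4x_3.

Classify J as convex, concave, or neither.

J is quadratic, so its Hessian is the constant matrix H = [[2, -2, -2], [-2, 10, 0], [-2, 0, 4]].
Leading principal minors: 2, 16, 24.
All positive ⇒ H ≻ 0 ⇒ convex.

convex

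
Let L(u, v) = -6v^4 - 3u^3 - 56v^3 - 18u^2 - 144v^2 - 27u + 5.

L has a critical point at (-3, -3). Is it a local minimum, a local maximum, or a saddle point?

The mixed partial ∂²L/∂u∂v is 0, so the Hessian at any point is diag(L_uu, L_vv) = diag(-18(u + 2), -24(3v^2 + 14v + 12)).
At (-3, -3): H = diag(18, 72).
Both eigenvalues are positive, so H is positive definite: a local minimum.

local minimum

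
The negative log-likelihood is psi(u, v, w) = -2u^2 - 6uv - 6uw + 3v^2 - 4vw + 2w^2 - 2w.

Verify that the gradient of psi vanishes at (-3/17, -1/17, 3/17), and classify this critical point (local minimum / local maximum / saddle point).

∇psi = (-4u - 6v - 6w, -6u + 6v - 4w, -6u - 4v + 4w - 2); substituting (-3/17, -1/17, 3/17) gives ∇psi = (0, 0, 0), so (-3/17, -1/17, 3/17) is indeed a critical point.
The Hessian is constant: H = [[-4, -6, -6], [-6, 6, -4], [-6, -4, 4]].
Leading principal minors: Δ₁ = -4, Δ₂ = -60, Δ₃ = -680.
The minors fit neither the all-positive nor the alternating-sign pattern, so H is indefinite: a saddle point.

saddle point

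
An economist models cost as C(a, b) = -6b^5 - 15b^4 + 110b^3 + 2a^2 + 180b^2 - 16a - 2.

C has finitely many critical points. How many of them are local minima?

2

C separates as a function of a plus a function of b, so ∇C=0 decouples.
∂C/∂a = 4(a - 4) = 0 at a ∈ {4}; ∂C/∂b = -30b(b - 3)(b + 1)(b + 4) = 0 at b ∈ {-4, -1, 0, 3}.
The Hessian is diagonal: diag(C_aa, C_bb). Second derivatives: C_aa(4)=4; C_bb(-4)=2520, C_bb(-1)=-360, C_bb(0)=360, C_bb(3)=-2520.
Local minima occur where both diagonal entries positive: (4, -4), (4, 0). Count: 2.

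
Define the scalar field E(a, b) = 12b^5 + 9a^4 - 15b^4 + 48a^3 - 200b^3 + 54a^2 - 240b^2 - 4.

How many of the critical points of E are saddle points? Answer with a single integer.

6

E separates as a function of a plus a function of b, so ∇E=0 decouples.
∂E/∂a = 36a(a + 1)(a + 3) = 0 at a ∈ {-3, -1, 0}; ∂E/∂b = 60b(b - 4)(b + 1)(b + 2) = 0 at b ∈ {-2, -1, 0, 4}.
The Hessian is diagonal: diag(E_aa, E_bb). Second derivatives: E_aa(-3)=216, E_aa(-1)=-72, E_aa(0)=108; E_bb(-2)=-720, E_bb(-1)=300, E_bb(0)=-480, E_bb(4)=7200.
Saddle points occur where the two diagonal entries have opposite signs: (-3, -2), (-3, 0), (-1, -1), (-1, 4), (0, -2), (0, 0). Count: 6.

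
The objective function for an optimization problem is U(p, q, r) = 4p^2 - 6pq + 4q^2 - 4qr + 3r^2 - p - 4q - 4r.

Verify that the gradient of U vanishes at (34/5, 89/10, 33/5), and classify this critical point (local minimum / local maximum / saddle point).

∇U = (8p - 6q - 1, -6p + 8q - 4r - 4, -4q + 6r - 4); substituting (34/5, 89/10, 33/5) gives ∇U = (0, 0, 0), so (34/5, 89/10, 33/5) is indeed a critical point.
The Hessian is constant: H = [[8, -6, 0], [-6, 8, -4], [0, -4, 6]].
Leading principal minors: Δ₁ = 8, Δ₂ = 28, Δ₃ = 40.
All leading minors are positive, so H is positive definite: a local minimum.

local minimum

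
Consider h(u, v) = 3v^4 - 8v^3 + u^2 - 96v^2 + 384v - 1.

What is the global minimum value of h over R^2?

-1793

h(u,v) separates as P(u) + Q(v) − 1, so its minimum is min P + min Q − 1.
P'(u) = 2u vanishes at u ∈ {0}; Q'(v) = 12(v - 4)(v - 2)(v + 4) vanishes at v ∈ {-4, 2, 4}.
Local minima of P (where P''>0): P(0)=0. Local minima of Q: Q(-4)=-1792, Q(4)=256.
So the global minimum of h is P(0) + Q(-4) − 1 = 0 − 1792 − 1 = -1793, attained at (0, -4).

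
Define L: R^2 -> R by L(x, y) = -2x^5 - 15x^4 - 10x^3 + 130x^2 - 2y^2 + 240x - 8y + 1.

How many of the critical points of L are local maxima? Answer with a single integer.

2

L separates as a function of x plus a function of y, so ∇L=0 decouples.
∂L/∂x = -10(x - 2)(x + 1)(x + 3)(x + 4) = 0 at x ∈ {-4, -3, -1, 2}; ∂L/∂y = -4(y + 2) = 0 at y ∈ {-2}.
The Hessian is diagonal: diag(L_xx, L_yy). Second derivatives: L_xx(-4)=180, L_xx(-3)=-100, L_xx(-1)=180, L_xx(2)=-900; L_yy(-2)=-4.
Local maxima occur where both diagonal entries negative: (-3, -2), (2, -2). Count: 2.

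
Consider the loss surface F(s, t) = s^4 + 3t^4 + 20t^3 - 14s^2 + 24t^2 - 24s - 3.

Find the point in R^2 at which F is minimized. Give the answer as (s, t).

(3, -4)

F(s,t) separates as P(s) + Q(t) − 3, so its minimum is min P + min Q − 3.
P'(s) = 4(s - 3)(s + 1)(s + 2) vanishes at s ∈ {-2, -1, 3}; Q'(t) = 12t(t + 1)(t + 4) vanishes at t ∈ {-4, -1, 0}.
Local minima of P (where P''>0): P(-2)=8, P(3)=-117. Local minima of Q: Q(-4)=-128, Q(0)=0.
So the global minimum of F is P(3) + Q(-4) − 3 = -117 − 128 − 3 = -248, attained at (3, -4).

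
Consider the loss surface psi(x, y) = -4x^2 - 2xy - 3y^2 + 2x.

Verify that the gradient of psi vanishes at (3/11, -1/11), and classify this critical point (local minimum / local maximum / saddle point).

local maximum

∇psi = (-8x - 2y + 2, -2x - 6y); substituting (3/11, -1/11) gives ∇psi = (0, 0), so (3/11, -1/11) is indeed a critical point.
The Hessian of psi is constant: H = [[-8, -2], [-2, -6]].
det(H) = (-8)·(-6) − (-2)² = 44.
det(H) > 0 and tr(H) = -14 < 0, so H is negative definite and the point is a local maximum.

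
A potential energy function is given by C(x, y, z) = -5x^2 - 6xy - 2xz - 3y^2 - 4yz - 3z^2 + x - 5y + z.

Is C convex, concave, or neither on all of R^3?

concave

C is quadratic, so its Hessian is the constant matrix H = [[-10, -6, -2], [-6, -6, -4], [-2, -4, -6]].
Leading principal minors: -10, 24, -56.
Signs alternate −, +, − ⇒ H ≺ 0 ⇒ concave.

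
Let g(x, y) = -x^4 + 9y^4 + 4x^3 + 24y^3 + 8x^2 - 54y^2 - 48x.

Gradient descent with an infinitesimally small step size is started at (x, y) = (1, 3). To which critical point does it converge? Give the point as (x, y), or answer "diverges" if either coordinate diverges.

(2, 1)

g is separable, so gradient descent decouples: x follows -∂g/∂x, y follows -∂g/∂y.
∂g/∂x = -4(x - 3)(x - 2)(x + 2); at x=1 this is -24, so x increases.
∂g/∂y = 36y(y - 1)(y + 3); at y=3 this is 1296, so y decreases.
x converges to its nearest critical value 2 (a local min of the x-part); y converges to 1. The iterate converges to (2, 1).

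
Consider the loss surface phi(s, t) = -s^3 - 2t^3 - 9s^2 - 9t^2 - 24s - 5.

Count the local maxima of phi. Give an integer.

phi separates as a function of s plus a function of t, so ∇phi=0 decouples.
∂phi/∂s = -3(s + 2)(s + 4) = 0 at s ∈ {-4, -2}; ∂phi/∂t = -6t(t + 3) = 0 at t ∈ {-3, 0}.
The Hessian is diagonal: diag(phi_ss, phi_tt). Second derivatives: phi_ss(-4)=6, phi_ss(-2)=-6; phi_tt(-3)=18, phi_tt(0)=-18.
Local maxima occur where both diagonal entries negative: (-2, 0). Count: 1.

1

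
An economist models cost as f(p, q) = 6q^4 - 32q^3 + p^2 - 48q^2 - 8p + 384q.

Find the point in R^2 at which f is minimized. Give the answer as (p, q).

(4, -2)

f(p,q) separates as A(p) + B(q), so its minimum is min A + min B.
A'(p) = 2p - 8 vanishes at p ∈ {4}; B'(q) = 24(q - 4)(q - 2)(q + 2) vanishes at q ∈ {-2, 2, 4}.
Local minima of A (where A''>0): A(4)=-16. Local minima of B: B(-2)=-608, B(4)=256.
So the global minimum of f is A(4) + B(-2) = -16 − 608 = -624, attained at (4, -2).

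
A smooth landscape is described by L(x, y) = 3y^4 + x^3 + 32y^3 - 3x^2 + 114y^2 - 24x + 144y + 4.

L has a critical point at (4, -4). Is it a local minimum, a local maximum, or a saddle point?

The mixed partial ∂²L/∂x∂y is 0, so the Hessian at any point is diag(L_xx, L_yy) = diag(6(x - 1), 12(3y^2 + 16y + 19)).
At (4, -4): H = diag(18, 36).
Both eigenvalues are positive, so H is positive definite: a local minimum.

local minimum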